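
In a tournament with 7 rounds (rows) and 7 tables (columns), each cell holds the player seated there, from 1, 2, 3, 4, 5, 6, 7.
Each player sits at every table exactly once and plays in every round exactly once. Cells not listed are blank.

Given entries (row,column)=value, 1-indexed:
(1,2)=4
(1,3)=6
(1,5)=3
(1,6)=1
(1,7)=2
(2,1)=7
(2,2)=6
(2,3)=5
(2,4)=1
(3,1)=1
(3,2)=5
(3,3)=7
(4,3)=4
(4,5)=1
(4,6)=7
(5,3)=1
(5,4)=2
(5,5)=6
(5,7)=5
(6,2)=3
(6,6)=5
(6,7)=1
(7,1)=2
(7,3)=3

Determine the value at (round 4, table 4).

5

Round 1, table 1: round 1 has {1, 2, 3, 4, 6} and table 1 has {1, 2, 7}, leaving only 5.
Round 1, table 4: round 1 has {1, 2, 3, 4, 5, 6} and table 4 has {1, 2}, leaving only 7.
Round 4, table 2: round 4 has {1, 4, 7} and table 2 has {3, 4, 5, 6}, leaving only 2.
Round 5, table 2: round 5 has {1, 2, 5, 6} and table 2 has {2, 3, 4, 5, 6}, leaving only 7.
Round 6, table 3: round 6 has {1, 3, 5} and table 3 has {1, 3, 4, 5, 6, 7}, leaving only 2.
Round 7, table 2: round 7 has {2, 3} and table 2 has {2, 3, 4, 5, 6, 7}, leaving only 1.
Round 4, table 4 is narrowed to {3, 5, 6}.
If it were 3, then round 4, table 7 would be left with no valid symbol.
If it were 6, then round 4, table 7 would be left with no valid symbol.
So round 4, table 4 must be 5.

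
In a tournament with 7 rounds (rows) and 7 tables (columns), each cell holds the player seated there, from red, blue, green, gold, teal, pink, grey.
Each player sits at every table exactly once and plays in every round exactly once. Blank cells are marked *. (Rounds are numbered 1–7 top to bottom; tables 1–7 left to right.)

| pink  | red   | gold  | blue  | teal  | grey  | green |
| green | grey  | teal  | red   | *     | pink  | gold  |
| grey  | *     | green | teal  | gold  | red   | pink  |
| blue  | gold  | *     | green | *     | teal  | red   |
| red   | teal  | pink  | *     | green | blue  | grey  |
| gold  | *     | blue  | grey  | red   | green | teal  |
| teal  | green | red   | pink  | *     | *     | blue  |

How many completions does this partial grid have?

Round 2, table 5: eliminating its round and table leaves {blue}.
Round 3, table 2: eliminating its round and table leaves {blue}.
Round 4, table 3: eliminating its round and table leaves {grey}.
Round 4, table 5: eliminating its round and table leaves {pink, grey}.
Round 5, table 4: eliminating its round and table leaves {gold}.
Round 6, table 2: eliminating its round and table leaves {pink}.
Round 7, table 5: eliminating its round and table leaves {grey}.
Round 7, table 6: eliminating its round and table leaves {gold}.
Only one assignment across all blanks avoids any round or table repeat, giving 1 completion.

1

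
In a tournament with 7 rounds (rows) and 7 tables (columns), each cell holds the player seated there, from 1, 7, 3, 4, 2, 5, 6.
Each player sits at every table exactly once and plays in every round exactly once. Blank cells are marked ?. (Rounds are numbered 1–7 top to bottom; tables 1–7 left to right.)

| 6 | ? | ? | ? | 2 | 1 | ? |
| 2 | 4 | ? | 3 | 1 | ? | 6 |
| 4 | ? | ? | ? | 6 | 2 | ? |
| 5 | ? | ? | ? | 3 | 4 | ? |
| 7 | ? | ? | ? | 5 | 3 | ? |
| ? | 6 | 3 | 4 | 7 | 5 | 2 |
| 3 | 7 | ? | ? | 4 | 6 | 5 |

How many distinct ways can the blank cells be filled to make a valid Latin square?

Round 1, table 2: eliminating its round and table leaves {3, 5}.
Round 1, table 3: eliminating its round and table leaves {7, 4, 5}.
Round 1, table 4: eliminating its round and table leaves {7, 5}.
Round 1, table 7: eliminating its round and table leaves {7, 3, 4}.
Round 2, table 3: eliminating its round and table leaves {7, 5}.
Round 2, table 6: eliminating its round and table leaves {7}.
Round 3, table 2: eliminating its round and table leaves {1, 3, 5}.
Round 3, table 3: eliminating its round and table leaves {1, 7, 5}.
Round 3, table 4: eliminating its round and table leaves {1, 7, 5}.
Round 3, table 7: eliminating its round and table leaves {1, 7, 3}.
Round 4, table 2: eliminating its round and table leaves {1, 2}.
Round 4, table 3: eliminating its round and table leaves {1, 7, 2, 6}.
Round 4, table 4: eliminating its round and table leaves {1, 7, 2, 6}.
Round 4, table 7: eliminating its round and table leaves {1, 7}.
Round 5, table 2: eliminating its round and table leaves {1, 2}.
Round 5, table 3: eliminating its round and table leaves {1, 4, 2, 6}.
Round 5, table 4: eliminating its round and table leaves {1, 2, 6}.
Round 5, table 7: eliminating its round and table leaves {1, 4}.
Round 6, table 1: eliminating its round and table leaves {1}.
Round 7, table 3: eliminating its round and table leaves {1, 2}.
Round 7, table 4: eliminating its round and table leaves {1, 2}.
Enumerating the assignments across these blanks that avoid any round or table repeat gives 8 completions.

8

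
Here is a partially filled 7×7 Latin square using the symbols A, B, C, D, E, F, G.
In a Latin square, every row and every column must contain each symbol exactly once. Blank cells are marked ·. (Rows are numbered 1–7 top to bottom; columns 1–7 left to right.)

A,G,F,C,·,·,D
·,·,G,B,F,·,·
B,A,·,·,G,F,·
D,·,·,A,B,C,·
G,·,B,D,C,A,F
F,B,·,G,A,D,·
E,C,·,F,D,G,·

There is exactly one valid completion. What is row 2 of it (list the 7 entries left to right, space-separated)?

C D G B F E A

Row 2, column 1: row 2 has {B, F, G} and column 1 has {A, B, D, E, F, G}, leaving only C.
Row 2, column 6: row 2 has {B, C, F, G} and column 6 has {A, C, D, F, G}, leaving only E.
Row 2, column 2: row 2 has {B, C, E, F, G} and column 2 has {A, B, C, G}, leaving only D.
Row 2, column 7: row 2 has {B, C, D, E, F, G} and column 7 has {D, F}, leaving only A.
So row 2 reads: C D G B F E A.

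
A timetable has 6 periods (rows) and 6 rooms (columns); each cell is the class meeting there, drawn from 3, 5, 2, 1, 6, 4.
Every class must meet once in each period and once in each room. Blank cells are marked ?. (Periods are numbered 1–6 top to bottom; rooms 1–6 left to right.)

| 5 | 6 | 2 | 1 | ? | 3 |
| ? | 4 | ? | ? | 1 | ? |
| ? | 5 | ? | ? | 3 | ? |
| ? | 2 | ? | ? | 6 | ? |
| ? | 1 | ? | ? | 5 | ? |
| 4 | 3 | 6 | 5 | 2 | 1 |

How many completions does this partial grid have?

Period 1, room 5: eliminating its period and room leaves {4}.
Period 2, room 1: eliminating its period and room leaves {3, 2, 6}.
Period 2, room 3: eliminating its period and room leaves {3, 5}.
Period 2, room 4: eliminating its period and room leaves {3, 2, 6}.
Period 2, room 6: eliminating its period and room leaves {5, 2, 6}.
Period 3, room 1: eliminating its period and room leaves {2, 1, 6}.
Period 3, room 3: eliminating its period and room leaves {1, 4}.
Period 3, room 4: eliminating its period and room leaves {2, 6, 4}.
Period 3, room 6: eliminating its period and room leaves {2, 6, 4}.
Period 4, room 1: eliminating its period and room leaves {3, 1}.
Period 4, room 3: eliminating its period and room leaves {3, 5, 1, 4}.
Period 4, room 4: eliminating its period and room leaves {3, 4}.
Period 4, room 6: eliminating its period and room leaves {5, 4}.
Period 5, room 1: eliminating its period and room leaves {3, 2, 6}.
Period 5, room 3: eliminating its period and room leaves {3, 4}.
Period 5, room 4: eliminating its period and room leaves {3, 2, 6, 4}.
Period 5, room 6: eliminating its period and room leaves {2, 6, 4}.
Enumerating the assignments across these blanks that avoid any period or room repeat gives 12 completions.

12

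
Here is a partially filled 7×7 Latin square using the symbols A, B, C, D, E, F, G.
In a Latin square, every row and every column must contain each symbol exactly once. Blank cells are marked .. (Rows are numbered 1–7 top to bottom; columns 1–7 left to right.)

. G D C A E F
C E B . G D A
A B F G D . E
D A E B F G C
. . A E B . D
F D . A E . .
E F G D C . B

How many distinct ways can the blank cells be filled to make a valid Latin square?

Row 1, column 1: eliminating its row and column leaves {B}.
Row 2, column 4: eliminating its row and column leaves {F}.
Row 3, column 6: eliminating its row and column leaves {C}.
Row 5, column 1: eliminating its row and column leaves {G}.
Row 5, column 2: eliminating its row and column leaves {C}.
Row 5, column 6: eliminating its row and column leaves {C, F}.
Row 6, column 3: eliminating its row and column leaves {C}.
Row 6, column 6: eliminating its row and column leaves {B, C}.
Row 6, column 7: eliminating its row and column leaves {G}.
Row 7, column 6: eliminating its row and column leaves {A}.
Only one assignment across all blanks avoids any row or column repeat, giving 1 completion.

1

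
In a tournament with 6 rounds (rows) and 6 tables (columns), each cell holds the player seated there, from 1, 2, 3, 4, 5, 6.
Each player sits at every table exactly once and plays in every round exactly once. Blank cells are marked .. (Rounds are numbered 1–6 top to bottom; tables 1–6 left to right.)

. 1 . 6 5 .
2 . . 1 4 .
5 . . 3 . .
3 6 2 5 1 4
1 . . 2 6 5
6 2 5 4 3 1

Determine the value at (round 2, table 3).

Round 1, table 1: round 1 has {1, 5, 6} and table 1 has {1, 2, 3, 5, 6}, leaving only 4.
Round 1, table 3: round 1 has {1, 4, 5, 6} and table 3 has {2, 5}, leaving only 3.
Round 2 already has {1, 2, 4} and table 3 already has {2, 3, 5}, so round 2, table 3 must be 6.

6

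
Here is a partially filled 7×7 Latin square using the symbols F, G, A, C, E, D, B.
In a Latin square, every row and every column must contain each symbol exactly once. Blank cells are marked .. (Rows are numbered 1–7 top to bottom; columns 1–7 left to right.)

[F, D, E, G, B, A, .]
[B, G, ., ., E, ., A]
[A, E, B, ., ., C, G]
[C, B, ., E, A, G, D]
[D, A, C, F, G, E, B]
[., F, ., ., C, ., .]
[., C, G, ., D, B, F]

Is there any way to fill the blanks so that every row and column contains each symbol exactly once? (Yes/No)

Yes

No row or column among the givens repeats a symbol, and propagating forced cells runs into no contradiction.
One valid completion exists (for instance, F D E G B A C / B G D C E F A / A E B D F C G / C B F E A G D / D A C F G E B / G F A B C D E / E C G A D B F).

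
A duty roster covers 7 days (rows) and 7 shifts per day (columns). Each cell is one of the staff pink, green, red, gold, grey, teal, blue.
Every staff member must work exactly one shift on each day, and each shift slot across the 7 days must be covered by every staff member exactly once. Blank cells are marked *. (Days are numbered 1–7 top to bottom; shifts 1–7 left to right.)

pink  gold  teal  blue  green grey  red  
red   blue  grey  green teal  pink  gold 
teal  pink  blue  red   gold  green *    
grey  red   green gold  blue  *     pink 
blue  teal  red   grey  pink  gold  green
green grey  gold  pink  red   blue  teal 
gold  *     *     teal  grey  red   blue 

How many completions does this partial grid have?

Day 3, shift 7: eliminating its day and shift leaves {grey}.
Day 4, shift 6: eliminating its day and shift leaves {teal}.
Day 7, shift 2: eliminating its day and shift leaves {green}.
Day 7, shift 3: eliminating its day and shift leaves {pink}.
Only one assignment across all blanks avoids any day or shift repeat, giving 1 completion.

1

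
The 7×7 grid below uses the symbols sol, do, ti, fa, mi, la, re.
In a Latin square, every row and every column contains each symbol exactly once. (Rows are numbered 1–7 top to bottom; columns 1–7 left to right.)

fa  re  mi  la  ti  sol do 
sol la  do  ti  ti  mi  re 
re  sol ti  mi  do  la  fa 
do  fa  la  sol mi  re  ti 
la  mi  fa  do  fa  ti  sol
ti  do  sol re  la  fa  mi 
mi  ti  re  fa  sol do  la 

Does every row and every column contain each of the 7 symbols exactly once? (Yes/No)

Row 2 contains ti twice (at columns 4 and 5); row 5 is also not a permutation.

No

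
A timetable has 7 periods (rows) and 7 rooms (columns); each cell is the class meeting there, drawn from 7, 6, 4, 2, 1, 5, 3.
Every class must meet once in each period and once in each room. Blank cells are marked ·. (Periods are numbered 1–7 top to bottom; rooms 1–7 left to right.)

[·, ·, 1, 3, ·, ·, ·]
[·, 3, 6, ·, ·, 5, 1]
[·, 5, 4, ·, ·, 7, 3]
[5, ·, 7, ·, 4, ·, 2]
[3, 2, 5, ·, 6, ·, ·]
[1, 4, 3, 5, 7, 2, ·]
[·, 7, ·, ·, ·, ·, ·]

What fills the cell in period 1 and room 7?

Period 1, room 2: period 1 has {1, 3} and room 2 has {7, 4, 2, 5, 3}, leaving only 6.
Period 1, room 6: period 1 has {6, 1, 3} and room 6 has {7, 2, 5}, leaving only 4.
Period 2, room 5: period 2 has {6, 1, 5, 3} and room 5 has {7, 6, 4}, leaving only 2.
Period 1, room 5: period 1 has {6, 4, 1, 3} and room 5 has {7, 6, 4, 2}, leaving only 5.
Period 1 already has {6, 4, 1, 5, 3} and room 7 already has {2, 1, 3}, so period 1, room 7 must be 7.

7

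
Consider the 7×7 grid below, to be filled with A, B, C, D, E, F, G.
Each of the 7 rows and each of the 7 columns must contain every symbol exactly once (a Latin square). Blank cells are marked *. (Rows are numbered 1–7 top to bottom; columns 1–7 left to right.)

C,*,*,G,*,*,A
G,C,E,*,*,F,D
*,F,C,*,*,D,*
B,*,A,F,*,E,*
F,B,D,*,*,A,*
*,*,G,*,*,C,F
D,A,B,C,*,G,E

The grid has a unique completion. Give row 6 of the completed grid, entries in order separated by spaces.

Row 1, column 3: row 1 has {A, C, G} and column 3 has {A, B, C, D, E, G}, leaving only F.
Row 1, column 6: row 1 has {A, C, F, G} and column 6 has {A, C, D, E, F, G}, leaving only B.
Row 5, column 4: row 5 has {A, B, D, F} and column 4 has {C, F, G}, leaving only E.
Row 7, column 5: row 7 has {A, B, C, D, E, G} and column 5 has {}, leaving only F.
Row 6, column 1 is narrowed to {A, E}; only A is consistent with the remaining cells.
Row 3, column 1: row 3 has {C, D, F} and column 1 has {A, B, C, D, F, G}, leaving only E.
Row 6, column 2 is narrowed to {D, E}; only E is consistent with the remaining cells.
Row 1, column 2: row 1 has {A, B, C, F, G} and column 2 has {A, B, C, E, F}, leaving only D.
Row 1, column 5: row 1 has {A, B, C, D, F, G} and column 5 has {F}, leaving only E.
Row 4, column 2: row 4 has {A, B, E, F} and column 2 has {A, B, C, D, E, F}, leaving only G.
Row 4, column 7: row 4 has {A, B, E, F, G} and column 7 has {A, D, E, F}, leaving only C.
Row 4, column 5: row 4 has {A, B, C, E, F, G} and column 5 has {E, F}, leaving only D.
Row 6, column 5: row 6 has {A, C, E, F, G} and column 5 has {D, E, F}, leaving only B.
Row 6, column 4: row 6 has {A, B, C, E, F, G} and column 4 has {C, E, F, G}, leaving only D.
So row 6 reads: A E G D B C F.

A E G D B C F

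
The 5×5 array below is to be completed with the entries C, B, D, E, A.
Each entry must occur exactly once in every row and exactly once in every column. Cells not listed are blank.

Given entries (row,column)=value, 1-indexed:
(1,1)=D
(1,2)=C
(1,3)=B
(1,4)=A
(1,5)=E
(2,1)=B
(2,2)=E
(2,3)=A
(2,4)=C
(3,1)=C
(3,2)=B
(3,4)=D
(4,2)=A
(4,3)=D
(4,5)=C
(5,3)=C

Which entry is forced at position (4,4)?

B

Row 2, column 5: row 2 has {C, B, E, A} and column 5 has {C, E}, leaving only D.
Row 3, column 3: row 3 has {C, B, D} and column 3 has {C, B, D, A}, leaving only E.
Row 3, column 5: row 3 has {C, B, D, E} and column 5 has {C, D, E}, leaving only A.
Row 4, column 1: row 4 has {C, D, A} and column 1 has {C, B, D}, leaving only E.
Row 4 already has {C, D, E, A} and column 4 already has {C, D, A}, so row 4, column 4 must be B.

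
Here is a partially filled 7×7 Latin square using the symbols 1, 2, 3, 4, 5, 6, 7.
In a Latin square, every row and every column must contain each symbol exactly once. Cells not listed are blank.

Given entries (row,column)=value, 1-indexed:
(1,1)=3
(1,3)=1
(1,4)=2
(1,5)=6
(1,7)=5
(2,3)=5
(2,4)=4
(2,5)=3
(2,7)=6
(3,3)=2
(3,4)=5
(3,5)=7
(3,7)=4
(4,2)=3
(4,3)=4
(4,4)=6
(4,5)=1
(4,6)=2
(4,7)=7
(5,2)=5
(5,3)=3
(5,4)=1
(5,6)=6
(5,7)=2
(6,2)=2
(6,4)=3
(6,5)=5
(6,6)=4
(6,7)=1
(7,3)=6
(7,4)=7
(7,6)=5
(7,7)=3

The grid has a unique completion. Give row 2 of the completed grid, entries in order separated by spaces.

2 7 5 4 3 1 6

Row 1, column 6: row 1 has {1, 2, 3, 5, 6} and column 6 has {2, 4, 5, 6}, leaving only 7.
Row 2, column 6: row 2 has {3, 4, 5, 6} and column 6 has {2, 4, 5, 6, 7}, leaving only 1.
Row 2, column 2: row 2 has {1, 3, 4, 5, 6} and column 2 has {2, 3, 5}, leaving only 7.
Row 2, column 1: row 2 has {1, 3, 4, 5, 6, 7} and column 1 has {3}, leaving only 2.
So row 2 reads: 2 7 5 4 3 1 6.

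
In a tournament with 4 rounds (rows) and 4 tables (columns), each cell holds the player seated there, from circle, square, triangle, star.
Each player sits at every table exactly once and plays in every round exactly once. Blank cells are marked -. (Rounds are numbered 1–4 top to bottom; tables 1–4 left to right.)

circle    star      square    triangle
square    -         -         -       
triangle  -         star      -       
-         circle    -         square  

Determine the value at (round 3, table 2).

square

Round 3 already has {triangle, star} and table 2 already has {circle, star}, so round 3, table 2 must be square.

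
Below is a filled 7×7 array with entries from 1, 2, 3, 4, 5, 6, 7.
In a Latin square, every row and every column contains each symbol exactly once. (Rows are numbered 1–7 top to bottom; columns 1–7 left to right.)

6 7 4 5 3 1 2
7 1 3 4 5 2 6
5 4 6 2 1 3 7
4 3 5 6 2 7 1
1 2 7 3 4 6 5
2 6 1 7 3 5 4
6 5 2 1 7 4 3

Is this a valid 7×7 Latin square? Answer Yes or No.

No

Every row is a permutation, but column 5 contains 3 twice (at rows 1 and 6).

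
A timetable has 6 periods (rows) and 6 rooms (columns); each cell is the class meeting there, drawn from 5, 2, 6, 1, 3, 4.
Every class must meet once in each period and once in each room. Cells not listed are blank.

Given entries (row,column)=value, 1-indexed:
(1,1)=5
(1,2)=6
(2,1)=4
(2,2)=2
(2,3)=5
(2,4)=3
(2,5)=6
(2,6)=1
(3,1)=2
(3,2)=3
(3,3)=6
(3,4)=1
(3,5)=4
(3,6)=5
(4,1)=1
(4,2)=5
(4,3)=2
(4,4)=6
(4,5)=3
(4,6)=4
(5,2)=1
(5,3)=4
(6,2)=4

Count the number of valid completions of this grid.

5

Period 1, room 3: eliminating its period and room leaves {1, 3}.
Period 1, room 4: eliminating its period and room leaves {2, 4}.
Period 1, room 5: eliminating its period and room leaves {2, 1}.
Period 1, room 6: eliminating its period and room leaves {2, 3}.
Period 5, room 1: eliminating its period and room leaves {6, 3}.
Period 5, room 4: eliminating its period and room leaves {5, 2}.
Period 5, room 5: eliminating its period and room leaves {5, 2}.
Period 5, room 6: eliminating its period and room leaves {2, 6, 3}.
Period 6, room 1: eliminating its period and room leaves {6, 3}.
Period 6, room 3: eliminating its period and room leaves {1, 3}.
Period 6, room 4: eliminating its period and room leaves {5, 2}.
Period 6, room 5: eliminating its period and room leaves {5, 2, 1}.
Period 6, room 6: eliminating its period and room leaves {2, 6, 3}.
Enumerating the assignments across these blanks that avoid any period or room repeat gives 5 completions.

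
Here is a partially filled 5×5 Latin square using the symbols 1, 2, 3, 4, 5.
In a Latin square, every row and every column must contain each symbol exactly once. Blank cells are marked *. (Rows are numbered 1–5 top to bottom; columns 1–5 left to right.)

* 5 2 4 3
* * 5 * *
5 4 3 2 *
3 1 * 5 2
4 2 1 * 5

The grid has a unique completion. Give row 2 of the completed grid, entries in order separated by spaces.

Row 2, column 2: row 2 has {5} and column 2 has {1, 2, 4, 5}, leaving only 3.
Row 2, column 4: row 2 has {3, 5} and column 4 has {2, 4, 5}, leaving only 1.
Row 2, column 1: row 2 has {1, 3, 5} and column 1 has {3, 4, 5}, leaving only 2.
Row 2, column 5: row 2 has {1, 2, 3, 5} and column 5 has {2, 3, 5}, leaving only 4.
So row 2 reads: 2 3 5 1 4.

2 3 5 1 4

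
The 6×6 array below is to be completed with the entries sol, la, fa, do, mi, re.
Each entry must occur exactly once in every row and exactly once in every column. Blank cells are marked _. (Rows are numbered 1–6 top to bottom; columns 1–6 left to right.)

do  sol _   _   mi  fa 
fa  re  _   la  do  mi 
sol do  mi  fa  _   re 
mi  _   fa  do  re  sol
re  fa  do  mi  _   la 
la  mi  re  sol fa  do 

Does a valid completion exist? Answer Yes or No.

No row or column among the givens repeats a symbol, and propagating forced cells runs into no contradiction.
One valid completion exists (for instance, do sol la re mi fa / fa re sol la do mi / sol do mi fa la re / mi la fa do re sol / re fa do mi sol la / la mi re sol fa do).

Yes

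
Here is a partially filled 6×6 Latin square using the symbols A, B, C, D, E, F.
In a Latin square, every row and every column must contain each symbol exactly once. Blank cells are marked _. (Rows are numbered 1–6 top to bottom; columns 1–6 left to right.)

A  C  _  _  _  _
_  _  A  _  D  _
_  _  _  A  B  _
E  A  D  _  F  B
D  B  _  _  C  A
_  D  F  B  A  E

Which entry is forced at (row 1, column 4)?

D

Row 1, column 5: row 1 has {A, C} and column 5 has {A, B, C, D, F}, leaving only E.
Row 1, column 3: row 1 has {A, C, E} and column 3 has {A, D, F}, leaving only B.
Row 4, column 4: row 4 has {A, B, D, E, F} and column 4 has {A, B}, leaving only C.
Row 5, column 3: row 5 has {A, B, C, D} and column 3 has {A, B, D, F}, leaving only E.
Row 3, column 3: row 3 has {A, B} and column 3 has {A, B, D, E, F}, leaving only C.
Row 3, column 1: row 3 has {A, B, C} and column 1 has {A, D, E}, leaving only F.
Row 3, column 2: row 3 has {A, B, C, F} and column 2 has {A, B, C, D}, leaving only E.
Row 2, column 2: row 2 has {A, D} and column 2 has {A, B, C, D, E}, leaving only F.
Row 2, column 4: row 2 has {A, D, F} and column 4 has {A, B, C}, leaving only E.
Row 2, column 6: row 2 has {A, D, E, F} and column 6 has {A, B, E}, leaving only C.
Row 2, column 1: row 2 has {A, C, D, E, F} and column 1 has {A, D, E, F}, leaving only B.
Row 3, column 6: row 3 has {A, B, C, E, F} and column 6 has {A, B, C, E}, leaving only D.
Row 1, column 6: row 1 has {A, B, C, E} and column 6 has {A, B, C, D, E}, leaving only F.
Row 1 already has {A, B, C, E, F} and column 4 already has {A, B, C, E}, so row 1, column 4 must be D.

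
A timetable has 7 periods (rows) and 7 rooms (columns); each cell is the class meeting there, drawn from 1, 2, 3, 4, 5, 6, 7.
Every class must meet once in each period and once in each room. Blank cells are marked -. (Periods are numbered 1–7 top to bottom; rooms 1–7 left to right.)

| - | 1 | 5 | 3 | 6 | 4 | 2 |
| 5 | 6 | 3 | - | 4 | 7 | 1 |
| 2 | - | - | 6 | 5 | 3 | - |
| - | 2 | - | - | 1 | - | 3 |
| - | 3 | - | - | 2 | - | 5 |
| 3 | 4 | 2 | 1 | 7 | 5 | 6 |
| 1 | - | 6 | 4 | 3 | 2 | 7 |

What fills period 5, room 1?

Period 1, room 1: period 1 has {1, 2, 3, 4, 5, 6} and room 1 has {1, 2, 3, 5}, leaving only 7.
Period 2, room 4: period 2 has {1, 3, 4, 5, 6, 7} and room 4 has {1, 3, 4, 6}, leaving only 2.
Period 3, room 2: period 3 has {2, 3, 5, 6} and room 2 has {1, 2, 3, 4, 6}, leaving only 7.
Period 3, room 7: period 3 has {2, 3, 5, 6, 7} and room 7 has {1, 2, 3, 5, 6, 7}, leaving only 4.
Period 3, room 3: period 3 has {2, 3, 4, 5, 6, 7} and room 3 has {2, 3, 5, 6}, leaving only 1.
Period 4, room 6: period 4 has {1, 2, 3} and room 6 has {2, 3, 4, 5, 7}, leaving only 6.
Period 4, room 1: period 4 has {1, 2, 3, 6} and room 1 has {1, 2, 3, 5, 7}, leaving only 4.
Period 5 already has {2, 3, 5} and room 1 already has {1, 2, 3, 4, 5, 7}, so period 5, room 1 must be 6.

6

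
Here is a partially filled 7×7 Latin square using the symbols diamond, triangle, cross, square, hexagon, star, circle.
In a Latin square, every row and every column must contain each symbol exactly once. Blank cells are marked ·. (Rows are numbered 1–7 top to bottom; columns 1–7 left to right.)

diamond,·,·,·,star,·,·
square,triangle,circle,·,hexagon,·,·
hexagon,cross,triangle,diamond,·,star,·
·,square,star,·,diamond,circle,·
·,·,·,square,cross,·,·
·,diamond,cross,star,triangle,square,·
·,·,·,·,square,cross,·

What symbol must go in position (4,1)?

cross

Row 2, column 4: row 2 has {triangle, square, hexagon, circle} and column 4 has {diamond, square, star}, leaving only cross.
Row 2, column 6: row 2 has {triangle, cross, square, hexagon, circle} and column 6 has {cross, square, star, circle}, leaving only diamond.
Row 2, column 7: row 2 has {diamond, triangle, cross, square, hexagon, circle} and column 7 has {}, leaving only star.
Row 3, column 5: row 3 has {diamond, triangle, cross, hexagon, star} and column 5 has {diamond, triangle, cross, square, hexagon, star}, leaving only circle.
Row 3, column 7: row 3 has {diamond, triangle, cross, hexagon, star, circle} and column 7 has {star}, leaving only square.
Row 6, column 1: row 6 has {diamond, triangle, cross, square, star} and column 1 has {diamond, square, hexagon}, leaving only circle.
Row 6, column 7: row 6 has {diamond, triangle, cross, square, star, circle} and column 7 has {square, star}, leaving only hexagon.
Row 4, column 1 is narrowed to {triangle, cross}.
If it were triangle, then row 7, column 1 would be left with no valid symbol.
So row 4, column 1 must be cross.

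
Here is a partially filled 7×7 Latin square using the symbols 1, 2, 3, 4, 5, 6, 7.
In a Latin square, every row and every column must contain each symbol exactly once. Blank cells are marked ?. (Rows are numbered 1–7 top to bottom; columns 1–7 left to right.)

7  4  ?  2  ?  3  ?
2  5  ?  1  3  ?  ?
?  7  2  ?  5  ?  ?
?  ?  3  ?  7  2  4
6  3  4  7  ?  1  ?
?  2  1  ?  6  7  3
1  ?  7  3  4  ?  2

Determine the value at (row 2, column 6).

4

Row 1, column 5: row 1 has {2, 3, 4, 7} and column 5 has {3, 4, 5, 6, 7}, leaving only 1.
Row 2, column 3: row 2 has {1, 2, 3, 5} and column 3 has {1, 2, 3, 4, 7}, leaving only 6.
Row 2 already has {1, 2, 3, 5, 6} and column 6 already has {1, 2, 3, 7}, so row 2, column 6 must be 4.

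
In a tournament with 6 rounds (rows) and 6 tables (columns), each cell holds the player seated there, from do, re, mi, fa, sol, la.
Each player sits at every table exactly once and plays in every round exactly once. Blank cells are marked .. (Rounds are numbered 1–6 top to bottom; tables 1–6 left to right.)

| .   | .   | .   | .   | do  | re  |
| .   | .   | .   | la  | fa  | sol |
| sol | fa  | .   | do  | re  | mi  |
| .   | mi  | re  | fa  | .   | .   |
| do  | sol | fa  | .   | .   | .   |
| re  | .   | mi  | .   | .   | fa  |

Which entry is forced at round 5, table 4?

Round 1, table 2: round 1 has {do, re} and table 2 has {mi, fa, sol}, leaving only la.
Round 1, table 3: round 1 has {do, re, la} and table 3 has {re, mi, fa}, leaving only sol.
Round 1, table 4: round 1 has {do, re, sol, la} and table 4 has {do, fa, la}, leaving only mi.
Round 5 already has {do, fa, sol} and table 4 already has {do, mi, fa, la}, so round 5, table 4 must be re.

re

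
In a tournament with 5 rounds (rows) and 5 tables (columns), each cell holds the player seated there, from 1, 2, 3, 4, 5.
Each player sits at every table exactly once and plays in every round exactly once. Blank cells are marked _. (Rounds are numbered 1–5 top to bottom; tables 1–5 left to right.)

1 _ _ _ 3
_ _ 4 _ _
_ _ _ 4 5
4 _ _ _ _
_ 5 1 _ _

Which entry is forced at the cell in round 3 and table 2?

Round 3, table 2 is narrowed to {1, 2, 3}.
If it were 2, then round 3, table 3 would be left with no valid symbol.
If it were 3, then round 3, table 3 would be left with no valid symbol.
So round 3, table 2 must be 1.

1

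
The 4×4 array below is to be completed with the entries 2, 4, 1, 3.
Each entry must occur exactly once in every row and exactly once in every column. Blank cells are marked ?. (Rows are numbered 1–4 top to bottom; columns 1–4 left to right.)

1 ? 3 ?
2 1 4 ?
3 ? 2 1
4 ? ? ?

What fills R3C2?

4

Row 3 already has {2, 1, 3} and column 2 already has {1}, so row 3, column 2 must be 4.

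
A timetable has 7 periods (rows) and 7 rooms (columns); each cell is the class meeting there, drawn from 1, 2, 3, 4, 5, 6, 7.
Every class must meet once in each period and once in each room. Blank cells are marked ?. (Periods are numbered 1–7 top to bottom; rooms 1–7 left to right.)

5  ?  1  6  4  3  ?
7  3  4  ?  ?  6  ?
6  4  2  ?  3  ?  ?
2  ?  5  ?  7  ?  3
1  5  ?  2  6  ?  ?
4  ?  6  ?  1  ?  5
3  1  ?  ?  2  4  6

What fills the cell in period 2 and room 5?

Period 2 already has {3, 4, 6, 7} and room 5 already has {1, 2, 3, 4, 6, 7}, so period 2, room 5 must be 5.

5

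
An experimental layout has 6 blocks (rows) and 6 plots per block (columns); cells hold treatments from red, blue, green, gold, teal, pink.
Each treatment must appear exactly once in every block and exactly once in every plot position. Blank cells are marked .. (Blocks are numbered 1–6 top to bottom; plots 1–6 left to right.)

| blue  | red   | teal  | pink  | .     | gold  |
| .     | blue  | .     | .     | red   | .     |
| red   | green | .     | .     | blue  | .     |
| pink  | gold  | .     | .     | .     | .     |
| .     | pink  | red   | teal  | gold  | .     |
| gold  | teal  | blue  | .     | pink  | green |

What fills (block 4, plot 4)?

Block 1, plot 5: block 1 has {red, blue, gold, teal, pink} and plot 5 has {red, blue, gold, pink}, leaving only green.
Block 3, plot 4: block 3 has {red, blue, green} and plot 4 has {teal, pink}, leaving only gold.
Block 2, plot 4: block 2 has {red, blue} and plot 4 has {gold, teal, pink}, leaving only green.
Block 2, plot 1: block 2 has {red, blue, green} and plot 1 has {red, blue, gold, pink}, leaving only teal.
Block 2, plot 6: block 2 has {red, blue, green, teal} and plot 6 has {green, gold}, leaving only pink.
Block 2, plot 3: block 2 has {red, blue, green, teal, pink} and plot 3 has {red, blue, teal}, leaving only gold.
Block 3, plot 3: block 3 has {red, blue, green, gold} and plot 3 has {red, blue, gold, teal}, leaving only pink.
Block 3, plot 6: block 3 has {red, blue, green, gold, pink} and plot 6 has {green, gold, pink}, leaving only teal.
Block 4, plot 3: block 4 has {gold, pink} and plot 3 has {red, blue, gold, teal, pink}, leaving only green.
Block 4, plot 5: block 4 has {green, gold, pink} and plot 5 has {red, blue, green, gold, pink}, leaving only teal.
Block 5, plot 1: block 5 has {red, gold, teal, pink} and plot 1 has {red, blue, gold, teal, pink}, leaving only green.
Block 5, plot 6: block 5 has {red, green, gold, teal, pink} and plot 6 has {green, gold, teal, pink}, leaving only blue.
Block 4, plot 6: block 4 has {green, gold, teal, pink} and plot 6 has {blue, green, gold, teal, pink}, leaving only red.
Block 4 already has {red, green, gold, teal, pink} and plot 4 already has {green, gold, teal, pink}, so block 4, plot 4 must be blue.

blue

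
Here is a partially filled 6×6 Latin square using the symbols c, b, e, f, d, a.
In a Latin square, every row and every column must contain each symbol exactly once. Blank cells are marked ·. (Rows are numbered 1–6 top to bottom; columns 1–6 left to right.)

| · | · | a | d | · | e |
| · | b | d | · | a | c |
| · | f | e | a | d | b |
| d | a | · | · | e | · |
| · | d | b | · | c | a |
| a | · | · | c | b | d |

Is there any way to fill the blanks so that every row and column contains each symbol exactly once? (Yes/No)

Yes

No row or column among the givens repeats a symbol, and propagating forced cells runs into no contradiction.
One valid completion exists (for instance, b c a d f e / f b d e a c / c f e a d b / d a c b e f / e d b f c a / a e f c b d).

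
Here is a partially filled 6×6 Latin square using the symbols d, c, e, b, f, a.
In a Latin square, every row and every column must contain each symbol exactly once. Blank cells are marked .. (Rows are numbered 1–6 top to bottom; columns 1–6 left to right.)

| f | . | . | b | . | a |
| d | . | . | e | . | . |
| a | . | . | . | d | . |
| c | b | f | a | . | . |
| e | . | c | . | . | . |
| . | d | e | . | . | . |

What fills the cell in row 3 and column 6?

Row 1, column 3: row 1 has {b, f, a} and column 3 has {c, e, f}, leaving only d.
Row 3, column 3: row 3 has {d, a} and column 3 has {d, c, e, f}, leaving only b.
Row 2, column 3: row 2 has {d, e} and column 3 has {d, c, e, b, f}, leaving only a.
Row 4, column 5: row 4 has {c, b, f, a} and column 5 has {d}, leaving only e.
Row 1, column 5: row 1 has {d, b, f, a} and column 5 has {d, e}, leaving only c.
Row 1, column 2: row 1 has {d, c, b, f, a} and column 2 has {d, b}, leaving only e.
Row 4, column 6: row 4 has {c, e, b, f, a} and column 6 has {a}, leaving only d.
Row 6, column 1: row 6 has {d, e} and column 1 has {d, c, e, f, a}, leaving only b.
Row 3, column 6 is narrowed to {c, e, f}.
If it were c, then row 3, column 4 would be left with no valid symbol.
If it were f, then row 3, column 4 would be left with no valid symbol.
So row 3, column 6 must be e.

e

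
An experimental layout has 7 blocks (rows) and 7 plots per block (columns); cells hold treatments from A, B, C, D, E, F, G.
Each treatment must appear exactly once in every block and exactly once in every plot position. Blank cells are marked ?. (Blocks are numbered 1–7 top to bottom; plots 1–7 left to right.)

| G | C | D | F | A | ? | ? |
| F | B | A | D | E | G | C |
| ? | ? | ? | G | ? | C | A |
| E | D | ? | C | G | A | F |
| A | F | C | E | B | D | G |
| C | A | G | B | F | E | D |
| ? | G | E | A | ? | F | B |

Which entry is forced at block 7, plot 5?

C

Block 1, plot 6: block 1 has {A, C, D, F, G} and plot 6 has {A, C, D, E, F, G}, leaving only B.
Block 1, plot 7: block 1 has {A, B, C, D, F, G} and plot 7 has {A, B, C, D, F, G}, leaving only E.
Block 3, plot 2: block 3 has {A, C, G} and plot 2 has {A, B, C, D, F, G}, leaving only E.
Block 3, plot 5: block 3 has {A, C, E, G} and plot 5 has {A, B, E, F, G}, leaving only D.
Block 7 already has {A, B, E, F, G} and plot 5 already has {A, B, D, E, F, G}, so block 7, plot 5 must be C.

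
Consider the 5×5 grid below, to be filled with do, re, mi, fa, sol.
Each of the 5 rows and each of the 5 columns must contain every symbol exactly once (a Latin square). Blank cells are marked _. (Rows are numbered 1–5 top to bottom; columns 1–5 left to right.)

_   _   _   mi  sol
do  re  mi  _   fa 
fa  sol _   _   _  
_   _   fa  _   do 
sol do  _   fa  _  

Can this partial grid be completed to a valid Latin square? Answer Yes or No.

No

Row 1, column 1: row 1 has {mi, sol} and column 1 has {do, fa, sol}, so it must be re.
Row 1, column 2: row 1 has {re, mi, sol} and column 2 has {do, re, sol}, so it must be fa.
Row 1, column 3: row 1 has {re, mi, fa, sol} and column 3 has {mi, fa}, so it must be do.
Row 2, column 4: row 2 has {do, re, mi, fa} and column 4 has {mi, fa}, so it must be sol.
Row 3, column 3: row 3 has {fa, sol} and column 3 has {do, mi, fa}, so it must be re.
Now row 5, column 3: row 5 together with column 3 already contain {do, re, mi, fa, sol} — every symbol — so nothing can go there. The grid has no valid completion.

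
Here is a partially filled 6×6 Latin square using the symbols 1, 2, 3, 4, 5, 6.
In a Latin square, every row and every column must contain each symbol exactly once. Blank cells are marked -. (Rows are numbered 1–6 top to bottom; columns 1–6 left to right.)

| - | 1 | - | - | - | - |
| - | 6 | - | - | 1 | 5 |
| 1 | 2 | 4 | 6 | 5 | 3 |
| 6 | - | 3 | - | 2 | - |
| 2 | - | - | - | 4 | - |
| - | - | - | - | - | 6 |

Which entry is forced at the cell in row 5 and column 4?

Row 2, column 3: row 2 has {1, 5, 6} and column 3 has {3, 4}, leaving only 2.
Row 5, column 6: row 5 has {2, 4} and column 6 has {3, 5, 6}, leaving only 1.
Row 4, column 6: row 4 has {2, 3, 6} and column 6 has {1, 3, 5, 6}, leaving only 4.
Row 1, column 6: row 1 has {1} and column 6 has {1, 3, 4, 5, 6}, leaving only 2.
Row 4, column 2: row 4 has {2, 3, 4, 6} and column 2 has {1, 2, 6}, leaving only 5.
Row 4, column 4: row 4 has {2, 3, 4, 5, 6} and column 4 has {6}, leaving only 1.
Row 5, column 2: row 5 has {1, 2, 4} and column 2 has {1, 2, 5, 6}, leaving only 3.
Row 5 already has {1, 2, 3, 4} and column 4 already has {1, 6}, so row 5, column 4 must be 5.

5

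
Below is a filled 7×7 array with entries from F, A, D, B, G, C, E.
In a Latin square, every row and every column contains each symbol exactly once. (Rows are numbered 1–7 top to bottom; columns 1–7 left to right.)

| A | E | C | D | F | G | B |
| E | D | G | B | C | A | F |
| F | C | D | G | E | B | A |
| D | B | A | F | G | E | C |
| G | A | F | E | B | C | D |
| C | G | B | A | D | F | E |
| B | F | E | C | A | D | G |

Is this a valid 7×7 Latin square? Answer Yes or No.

Each row is a permutation of the 7 symbols, and so is each column.

Yes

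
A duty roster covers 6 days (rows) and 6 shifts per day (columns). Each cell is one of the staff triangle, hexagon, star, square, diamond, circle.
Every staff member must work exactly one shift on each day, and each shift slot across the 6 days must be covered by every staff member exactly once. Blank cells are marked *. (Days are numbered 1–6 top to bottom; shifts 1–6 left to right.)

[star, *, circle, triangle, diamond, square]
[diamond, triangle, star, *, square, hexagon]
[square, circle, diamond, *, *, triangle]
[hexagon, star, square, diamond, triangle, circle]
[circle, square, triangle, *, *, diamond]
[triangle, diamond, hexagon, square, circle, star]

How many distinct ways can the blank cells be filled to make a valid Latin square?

2

Day 1, shift 2: eliminating its day and shift leaves {hexagon}.
Day 2, shift 4: eliminating its day and shift leaves {circle}.
Day 3, shift 4: eliminating its day and shift leaves {hexagon, star}.
Day 3, shift 5: eliminating its day and shift leaves {hexagon, star}.
Day 5, shift 4: eliminating its day and shift leaves {hexagon, star}.
Day 5, shift 5: eliminating its day and shift leaves {hexagon, star}.
Enumerating the assignments across these blanks that avoid any day or shift repeat gives 2 completions.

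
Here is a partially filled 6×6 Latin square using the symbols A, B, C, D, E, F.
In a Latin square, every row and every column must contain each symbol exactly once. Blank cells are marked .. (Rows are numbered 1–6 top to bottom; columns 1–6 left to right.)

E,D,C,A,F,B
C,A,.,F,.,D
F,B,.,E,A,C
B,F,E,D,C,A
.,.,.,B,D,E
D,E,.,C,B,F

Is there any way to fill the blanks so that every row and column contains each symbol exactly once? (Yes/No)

No row or column among the givens repeats a symbol, and propagating forced cells runs into no contradiction.
One valid completion exists (for instance, E D C A F B / C A B F E D / F B D E A C / B F E D C A / A C F B D E / D E A C B F).

Yes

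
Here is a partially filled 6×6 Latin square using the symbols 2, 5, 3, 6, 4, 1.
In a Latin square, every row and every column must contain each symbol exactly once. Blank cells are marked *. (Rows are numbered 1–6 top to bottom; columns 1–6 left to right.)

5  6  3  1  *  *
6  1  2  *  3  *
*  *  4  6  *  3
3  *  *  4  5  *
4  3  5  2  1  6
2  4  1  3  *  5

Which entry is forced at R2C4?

5

Row 2 already has {2, 3, 6, 1} and column 4 already has {2, 3, 6, 4, 1}, so row 2, column 4 must be 5.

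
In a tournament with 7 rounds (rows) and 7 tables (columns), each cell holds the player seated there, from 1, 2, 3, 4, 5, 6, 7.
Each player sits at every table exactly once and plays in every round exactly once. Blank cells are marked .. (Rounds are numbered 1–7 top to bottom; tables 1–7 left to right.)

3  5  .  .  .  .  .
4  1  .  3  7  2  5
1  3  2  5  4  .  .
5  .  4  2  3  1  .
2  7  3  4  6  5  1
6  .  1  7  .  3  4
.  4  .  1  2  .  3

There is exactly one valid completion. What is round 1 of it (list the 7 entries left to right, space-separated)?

3 5 7 6 1 4 2

Round 1, table 4: round 1 has {3, 5} and table 4 has {1, 2, 3, 4, 5, 7}, leaving only 6.
Round 1, table 3: round 1 has {3, 5, 6} and table 3 has {1, 2, 3, 4}, leaving only 7.
Round 1, table 5: round 1 has {3, 5, 6, 7} and table 5 has {2, 3, 4, 6, 7}, leaving only 1.
Round 1, table 6: round 1 has {1, 3, 5, 6, 7} and table 6 has {1, 2, 3, 5}, leaving only 4.
Round 1, table 7: round 1 has {1, 3, 4, 5, 6, 7} and table 7 has {1, 3, 4, 5}, leaving only 2.
So round 1 reads: 3 5 7 6 1 4 2.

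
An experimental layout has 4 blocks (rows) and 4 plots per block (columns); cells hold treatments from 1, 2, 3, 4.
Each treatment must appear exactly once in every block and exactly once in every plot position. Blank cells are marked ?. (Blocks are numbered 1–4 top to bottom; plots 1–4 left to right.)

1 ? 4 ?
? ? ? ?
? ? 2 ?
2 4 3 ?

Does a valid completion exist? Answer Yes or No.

No block or plot among the givens repeats a symbol, and propagating forced cells runs into no contradiction.
One valid completion exists (for instance, 1 3 4 2 / 3 2 1 4 / 4 1 2 3 / 2 4 3 1).

Yes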